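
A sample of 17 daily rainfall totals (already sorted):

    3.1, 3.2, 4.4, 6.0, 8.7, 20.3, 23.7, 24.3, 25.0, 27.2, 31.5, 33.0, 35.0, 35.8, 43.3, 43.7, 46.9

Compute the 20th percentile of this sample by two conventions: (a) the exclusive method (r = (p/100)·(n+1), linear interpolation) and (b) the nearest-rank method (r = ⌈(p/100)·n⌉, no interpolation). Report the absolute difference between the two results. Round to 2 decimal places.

0.64

n = 17.
(a) r = 3.6; between ranks 3 (4.4) and 4 (6.0): 5.36.
(b) the nearest-rank method: rank 4 → 6.
|5.36 − 6| = 0.64.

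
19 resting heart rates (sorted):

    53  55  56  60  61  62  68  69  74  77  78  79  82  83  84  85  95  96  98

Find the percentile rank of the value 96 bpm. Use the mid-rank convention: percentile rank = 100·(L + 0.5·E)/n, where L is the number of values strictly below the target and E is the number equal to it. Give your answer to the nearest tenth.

92.1

Count below 96: L = 17; count equal: E = 1; n = 19.
Percentile rank = 100·(17 + 0.5·1)/19 = 100·17.5/19 = 92.11.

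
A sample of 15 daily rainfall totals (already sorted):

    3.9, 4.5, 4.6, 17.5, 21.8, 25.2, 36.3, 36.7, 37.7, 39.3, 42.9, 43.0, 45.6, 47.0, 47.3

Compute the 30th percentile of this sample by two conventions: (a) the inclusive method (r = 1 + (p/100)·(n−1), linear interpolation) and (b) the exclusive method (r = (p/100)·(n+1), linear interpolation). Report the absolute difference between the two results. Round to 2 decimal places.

1.54

n = 15.
(a) r = 5.2; between ranks 5 (21.8) and 6 (25.2): 22.48.
(b) r = 4.8; between ranks 4 (17.5) and 5 (21.8): 20.94.
|22.48 − 20.94| = 1.54.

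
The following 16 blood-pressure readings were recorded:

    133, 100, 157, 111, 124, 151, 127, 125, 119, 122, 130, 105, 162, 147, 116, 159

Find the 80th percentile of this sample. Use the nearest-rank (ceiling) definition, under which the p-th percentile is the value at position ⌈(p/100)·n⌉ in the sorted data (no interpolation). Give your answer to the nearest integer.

151

Sorted: 100, 105, 111, 116, 119, 122, 124, 125, 127, 130, 133, 147, 151, 157, 159, 162.
n = 16.
Position = ⌈80/100 · 16⌉ = ⌈12.8⌉ = 13.
The value at rank 13 is 151.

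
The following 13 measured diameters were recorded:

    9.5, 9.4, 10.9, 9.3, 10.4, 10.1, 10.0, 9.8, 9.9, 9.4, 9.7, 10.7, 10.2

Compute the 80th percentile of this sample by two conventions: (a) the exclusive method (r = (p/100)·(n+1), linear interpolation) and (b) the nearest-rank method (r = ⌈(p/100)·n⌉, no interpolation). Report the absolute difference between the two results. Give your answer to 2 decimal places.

0.06

Sorted: 9.3, 9.4, 9.4, 9.5, 9.7, 9.8, 9.9, 10.0, 10.1, 10.2, 10.4, 10.7, 10.9.
n = 13.
(a) r = 11.2; between ranks 11 (10.4) and 12 (10.7): 10.46.
(b) the nearest-rank method: rank 11 → 10.4.
|10.46 − 10.4| = 0.06.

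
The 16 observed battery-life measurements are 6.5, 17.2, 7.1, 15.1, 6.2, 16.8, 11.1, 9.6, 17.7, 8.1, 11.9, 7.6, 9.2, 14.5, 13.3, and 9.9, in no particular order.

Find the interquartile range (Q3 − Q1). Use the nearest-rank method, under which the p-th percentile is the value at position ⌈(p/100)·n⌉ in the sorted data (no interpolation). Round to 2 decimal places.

Sorted: 6.2, 6.5, 7.1, 7.6, 8.1, 9.2, 9.6, 9.9, 11.1, 11.9, 13.3, 14.5, 15.1, 16.8, 17.2, 17.7.
n = 16.
P25: rank ⌈25/100·16⌉ = 4 → 7.6.
P75: rank ⌈75/100·16⌉ = 12 → 14.5.
Difference: 14.5 − 7.6 = 6.9.

6.90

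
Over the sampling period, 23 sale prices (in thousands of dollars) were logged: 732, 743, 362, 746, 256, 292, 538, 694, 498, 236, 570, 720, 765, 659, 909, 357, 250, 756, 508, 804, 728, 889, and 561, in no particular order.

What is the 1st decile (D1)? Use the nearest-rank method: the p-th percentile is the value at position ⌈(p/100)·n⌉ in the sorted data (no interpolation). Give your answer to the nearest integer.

Sorted: 236, 250, 256, 292, 357, 362, 498, 508, 538, 561, 570, 659, 694, 720, 728, 732, 743, 746, 756, 765, 804, 889, 909.
n = 23.
Position = ⌈10/100 · 23⌉ = ⌈2.3⌉ = 3.
The value at rank 3 is 256.

256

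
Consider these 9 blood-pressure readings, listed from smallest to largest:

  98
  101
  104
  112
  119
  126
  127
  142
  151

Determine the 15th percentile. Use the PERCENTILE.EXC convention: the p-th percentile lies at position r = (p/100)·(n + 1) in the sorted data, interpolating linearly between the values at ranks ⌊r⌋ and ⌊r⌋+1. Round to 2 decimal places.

n = 9.
r = (15/100)·(9 + 1) = 1.5.
Rank 1 is 98 and rank 2 is 101.
Interpolate: 98 + 0.5·(101 − 98) = 98 + 0.5·3 = 99.5.

99.50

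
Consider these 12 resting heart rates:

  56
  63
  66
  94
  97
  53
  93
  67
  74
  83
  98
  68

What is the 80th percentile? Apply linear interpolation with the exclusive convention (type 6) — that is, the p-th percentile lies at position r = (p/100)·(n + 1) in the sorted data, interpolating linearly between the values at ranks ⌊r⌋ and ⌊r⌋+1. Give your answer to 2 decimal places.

Sorted: 53, 56, 63, 66, 67, 68, 74, 83, 93, 94, 97, 98.
n = 12.
r = (80/100)·(12 + 1) = 10.4.
Rank 10 is 94 and rank 11 is 97.
Interpolate: 94 + 0.4·(97 − 94) = 94 + 0.4·3 = 95.2.

95.20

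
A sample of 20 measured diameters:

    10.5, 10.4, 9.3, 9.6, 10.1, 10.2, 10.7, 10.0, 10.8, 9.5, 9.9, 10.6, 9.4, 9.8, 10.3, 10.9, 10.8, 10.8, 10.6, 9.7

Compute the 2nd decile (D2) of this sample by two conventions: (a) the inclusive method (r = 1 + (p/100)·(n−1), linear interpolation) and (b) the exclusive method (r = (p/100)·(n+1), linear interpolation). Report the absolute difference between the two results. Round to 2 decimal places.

0.06

Sorted: 9.3, 9.4, 9.5, 9.6, 9.7, 9.8, 9.9, 10.0, 10.1, 10.2, 10.3, 10.4, 10.5, 10.6, 10.6, 10.7, 10.8, 10.8, 10.8, 10.9.
n = 20.
(a) r = 4.8; between ranks 4 (9.6) and 5 (9.7): 9.68.
(b) r = 4.2; between ranks 4 (9.6) and 5 (9.7): 9.62.
|9.68 − 9.62| = 0.06.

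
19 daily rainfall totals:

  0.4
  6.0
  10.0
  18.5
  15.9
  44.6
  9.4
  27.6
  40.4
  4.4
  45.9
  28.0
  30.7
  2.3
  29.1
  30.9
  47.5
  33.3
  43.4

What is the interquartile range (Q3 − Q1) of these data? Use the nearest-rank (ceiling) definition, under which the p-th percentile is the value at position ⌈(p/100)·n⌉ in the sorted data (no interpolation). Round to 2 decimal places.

Sorted: 0.4, 2.3, 4.4, 6.0, 9.4, 10.0, 15.9, 18.5, 27.6, 28.0, 29.1, 30.7, 30.9, 33.3, 40.4, 43.4, 44.6, 45.9, 47.5.
n = 19.
P25: rank ⌈25/100·19⌉ = 5 → 9.4.
P75: rank ⌈75/100·19⌉ = 15 → 40.4.
Difference: 40.4 − 9.4 = 31.

31.00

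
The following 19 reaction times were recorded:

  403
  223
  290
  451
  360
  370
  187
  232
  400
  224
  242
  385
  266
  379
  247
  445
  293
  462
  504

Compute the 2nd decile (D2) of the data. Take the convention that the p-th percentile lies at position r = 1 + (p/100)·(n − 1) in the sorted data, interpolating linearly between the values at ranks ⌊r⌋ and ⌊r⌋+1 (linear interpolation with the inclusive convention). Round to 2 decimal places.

Sorted: 187, 223, 224, 232, 242, 247, 266, 290, 293, 360, 370, 379, 385, 400, 403, 445, 451, 462, 504.
n = 19.
r = 1 + (20/100)·(19 − 1) = 1 + 3.6 = 4.6.
Rank 4 is 232 and rank 5 is 242.
Interpolate: 232 + 0.6·(242 − 232) = 232 + 0.6·10 = 238.

238.00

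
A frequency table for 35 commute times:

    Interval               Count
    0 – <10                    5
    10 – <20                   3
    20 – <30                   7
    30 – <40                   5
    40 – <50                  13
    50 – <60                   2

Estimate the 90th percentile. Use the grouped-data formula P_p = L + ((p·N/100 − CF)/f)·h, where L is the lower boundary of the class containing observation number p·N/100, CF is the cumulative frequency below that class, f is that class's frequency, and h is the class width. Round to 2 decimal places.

48.85

N = 35; target position k = 90/100 · 35 = 31.5.
Cumulative frequencies: 5, 8, 15, 20, 33, 35.
Observation 31.5 falls in the class 40 – <50.
L = 40, CF = 20, f = 13, h = 10.
P90 = 40 + ((31.5 − 20)/13)·10 = 40 + 8.84615 = 48.8462.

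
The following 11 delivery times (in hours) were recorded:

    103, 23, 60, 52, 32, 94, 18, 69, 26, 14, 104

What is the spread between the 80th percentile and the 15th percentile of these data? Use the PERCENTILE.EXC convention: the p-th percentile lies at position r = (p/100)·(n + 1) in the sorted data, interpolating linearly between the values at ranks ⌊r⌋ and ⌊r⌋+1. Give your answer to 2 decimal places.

82.20

Sorted: 14, 18, 23, 26, 32, 52, 60, 69, 94, 103, 104.
n = 11.
P15: r = 1.8; ranks 1–2 are 14, 18; interpolating gives 17.2.
P80: r = 9.6; ranks 9–10 are 94, 103; interpolating gives 99.4.
Difference: 99.4 − 17.2 = 82.2.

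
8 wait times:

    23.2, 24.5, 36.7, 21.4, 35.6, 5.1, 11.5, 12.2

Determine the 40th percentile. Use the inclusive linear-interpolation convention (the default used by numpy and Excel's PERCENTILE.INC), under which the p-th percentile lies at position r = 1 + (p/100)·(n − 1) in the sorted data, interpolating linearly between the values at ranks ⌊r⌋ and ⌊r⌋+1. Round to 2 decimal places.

Sorted: 5.1, 11.5, 12.2, 21.4, 23.2, 24.5, 35.6, 36.7.
n = 8.
r = 1 + (40/100)·(8 − 1) = 1 + 2.8 = 3.8.
Rank 3 is 12.2 and rank 4 is 21.4.
Interpolate: 12.2 + 0.8·(21.4 − 12.2) = 12.2 + 0.8·9.2 = 19.56.

19.56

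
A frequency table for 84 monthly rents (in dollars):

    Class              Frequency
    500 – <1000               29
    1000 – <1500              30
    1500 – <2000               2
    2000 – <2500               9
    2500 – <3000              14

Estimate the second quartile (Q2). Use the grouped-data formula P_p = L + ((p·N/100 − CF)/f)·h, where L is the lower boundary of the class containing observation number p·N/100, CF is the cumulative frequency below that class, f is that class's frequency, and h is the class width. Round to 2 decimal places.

N = 84; target position k = 50/100 · 84 = 42.
Cumulative frequencies: 29, 59, 61, 70, 84.
Observation 42 falls in the class 1000 – <1500.
L = 1000, CF = 29, f = 30, h = 500.
P50 = 1000 + ((42 − 29)/30)·500 = 1000 + 216.667 = 1216.67.

1216.67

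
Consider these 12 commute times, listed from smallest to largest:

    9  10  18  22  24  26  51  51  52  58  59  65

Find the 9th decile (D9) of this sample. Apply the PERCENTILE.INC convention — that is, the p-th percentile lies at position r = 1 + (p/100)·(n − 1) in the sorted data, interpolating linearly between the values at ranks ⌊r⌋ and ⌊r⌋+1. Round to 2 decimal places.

58.90

n = 12.
r = 1 + (90/100)·(12 − 1) = 1 + 9.9 = 10.9.
Rank 10 is 58 and rank 11 is 59.
Interpolate: 58 + 0.9·(59 − 58) = 58 + 0.9·1 = 58.9.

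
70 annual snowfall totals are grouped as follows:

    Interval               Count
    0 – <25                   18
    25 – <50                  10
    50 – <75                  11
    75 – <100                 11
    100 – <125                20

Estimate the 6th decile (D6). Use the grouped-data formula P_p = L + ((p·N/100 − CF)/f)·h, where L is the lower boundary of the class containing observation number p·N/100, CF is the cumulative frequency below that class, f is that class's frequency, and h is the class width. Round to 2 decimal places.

N = 70; target position k = 60/100 · 70 = 42.
Cumulative frequencies: 18, 28, 39, 50, 70.
Observation 42 falls in the class 75 – <100.
L = 75, CF = 39, f = 11, h = 25.
P60 = 75 + ((42 − 39)/11)·25 = 75 + 6.81818 = 81.8182.

81.82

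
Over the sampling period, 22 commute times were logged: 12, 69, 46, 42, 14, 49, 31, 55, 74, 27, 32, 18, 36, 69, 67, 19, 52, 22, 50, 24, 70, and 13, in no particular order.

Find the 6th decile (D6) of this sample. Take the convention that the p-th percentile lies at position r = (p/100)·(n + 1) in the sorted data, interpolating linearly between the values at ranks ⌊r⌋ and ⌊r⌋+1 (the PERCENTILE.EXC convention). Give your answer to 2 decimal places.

Sorted: 12, 13, 14, 18, 19, 22, 24, 27, 31, 32, 36, 42, 46, 49, 50, 52, 55, 67, 69, 69, 70, 74.
n = 22.
r = (60/100)·(22 + 1) = 13.8.
Rank 13 is 46 and rank 14 is 49.
Interpolate: 46 + 0.8·(49 − 46) = 46 + 0.8·3 = 48.4.

48.40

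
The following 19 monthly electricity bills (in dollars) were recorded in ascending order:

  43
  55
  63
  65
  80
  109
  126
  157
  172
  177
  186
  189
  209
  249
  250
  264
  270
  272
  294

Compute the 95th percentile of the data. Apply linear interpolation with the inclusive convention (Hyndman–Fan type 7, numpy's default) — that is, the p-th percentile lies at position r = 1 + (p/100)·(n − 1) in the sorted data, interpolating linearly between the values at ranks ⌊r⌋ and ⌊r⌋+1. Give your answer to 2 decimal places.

n = 19.
r = 1 + (95/100)·(19 − 1) = 1 + 17.1 = 18.1.
Rank 18 is 272 and rank 19 is 294.
Interpolate: 272 + 0.1·(294 − 272) = 272 + 0.1·22 = 274.2.

274.20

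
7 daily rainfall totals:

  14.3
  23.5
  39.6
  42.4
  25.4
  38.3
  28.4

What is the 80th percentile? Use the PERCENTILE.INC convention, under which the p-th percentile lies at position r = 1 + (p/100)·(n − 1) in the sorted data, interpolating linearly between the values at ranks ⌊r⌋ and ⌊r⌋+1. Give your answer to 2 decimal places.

39.34

Sorted: 14.3, 23.5, 25.4, 28.4, 38.3, 39.6, 42.4.
n = 7.
r = 1 + (80/100)·(7 − 1) = 1 + 4.8 = 5.8.
Rank 5 is 38.3 and rank 6 is 39.6.
Interpolate: 38.3 + 0.8·(39.6 − 38.3) = 38.3 + 0.8·1.3 = 39.34.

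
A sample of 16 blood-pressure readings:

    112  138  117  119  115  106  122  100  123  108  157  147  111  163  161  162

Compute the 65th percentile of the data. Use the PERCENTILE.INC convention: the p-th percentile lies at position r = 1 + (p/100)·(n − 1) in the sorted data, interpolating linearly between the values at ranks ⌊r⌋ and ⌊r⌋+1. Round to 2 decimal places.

Sorted: 100, 106, 108, 111, 112, 115, 117, 119, 122, 123, 138, 147, 157, 161, 162, 163.
n = 16.
r = 1 + (65/100)·(16 − 1) = 1 + 9.75 = 10.75.
Rank 10 is 123 and rank 11 is 138.
Interpolate: 123 + 0.75·(138 − 123) = 123 + 0.75·15 = 134.25.

134.25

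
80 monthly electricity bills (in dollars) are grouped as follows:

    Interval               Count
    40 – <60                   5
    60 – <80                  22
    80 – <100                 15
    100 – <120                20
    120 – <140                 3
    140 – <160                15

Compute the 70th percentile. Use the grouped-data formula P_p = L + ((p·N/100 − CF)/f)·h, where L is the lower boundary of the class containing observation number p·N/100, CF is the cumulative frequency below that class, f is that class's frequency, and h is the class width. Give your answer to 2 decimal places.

114.00

N = 80; target position k = 70/100 · 80 = 56.
Cumulative frequencies: 5, 27, 42, 62, 65, 80.
Observation 56 falls in the class 100 – <120.
L = 100, CF = 42, f = 20, h = 20.
P70 = 100 + ((56 − 42)/20)·20 = 100 + 14 = 114.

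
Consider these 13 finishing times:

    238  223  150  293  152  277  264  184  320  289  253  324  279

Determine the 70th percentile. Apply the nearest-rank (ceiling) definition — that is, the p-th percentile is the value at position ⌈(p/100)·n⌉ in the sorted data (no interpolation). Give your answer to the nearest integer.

Sorted: 150, 152, 184, 223, 238, 253, 264, 277, 279, 289, 293, 320, 324.
n = 13.
Position = ⌈70/100 · 13⌉ = ⌈9.1⌉ = 10.
The value at rank 10 is 289.

289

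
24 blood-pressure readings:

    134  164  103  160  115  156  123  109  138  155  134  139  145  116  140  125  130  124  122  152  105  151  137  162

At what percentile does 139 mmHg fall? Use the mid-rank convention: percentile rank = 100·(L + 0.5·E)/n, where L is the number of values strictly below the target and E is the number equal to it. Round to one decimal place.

Sorted: 103, 105, 109, 115, 116, 122, 123, 124, 125, 130, 134, 134, 137, 138, 139, 140, 145, 151, 152, 155, 156, 160, 162, 164.
Count below 139: L = 14; count equal: E = 1; n = 24.
Percentile rank = 100·(14 + 0.5·1)/24 = 100·14.5/24 = 60.42.

60.4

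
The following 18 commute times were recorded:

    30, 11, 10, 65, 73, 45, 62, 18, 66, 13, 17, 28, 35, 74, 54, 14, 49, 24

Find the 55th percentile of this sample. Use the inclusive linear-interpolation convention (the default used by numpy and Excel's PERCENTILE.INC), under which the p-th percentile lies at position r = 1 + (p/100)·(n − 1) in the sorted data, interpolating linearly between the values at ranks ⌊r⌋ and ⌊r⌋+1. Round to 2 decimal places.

Sorted: 10, 11, 13, 14, 17, 18, 24, 28, 30, 35, 45, 49, 54, 62, 65, 66, 73, 74.
n = 18.
r = 1 + (55/100)·(18 − 1) = 1 + 9.35 = 10.35.
Rank 10 is 35 and rank 11 is 45.
Interpolate: 35 + 0.35·(45 − 35) = 35 + 0.35·10 = 38.5.

38.50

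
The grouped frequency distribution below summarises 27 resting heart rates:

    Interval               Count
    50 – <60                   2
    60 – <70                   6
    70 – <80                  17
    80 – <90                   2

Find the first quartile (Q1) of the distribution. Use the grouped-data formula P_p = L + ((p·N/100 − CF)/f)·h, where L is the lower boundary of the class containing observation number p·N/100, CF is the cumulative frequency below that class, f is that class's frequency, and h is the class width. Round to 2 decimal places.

N = 27; target position k = 25/100 · 27 = 6.75.
Cumulative frequencies: 2, 8, 25, 27.
Observation 6.75 falls in the class 60 – <70.
L = 60, CF = 2, f = 6, h = 10.
P25 = 60 + ((6.75 − 2)/6)·10 = 60 + 7.91667 = 67.9167.

67.92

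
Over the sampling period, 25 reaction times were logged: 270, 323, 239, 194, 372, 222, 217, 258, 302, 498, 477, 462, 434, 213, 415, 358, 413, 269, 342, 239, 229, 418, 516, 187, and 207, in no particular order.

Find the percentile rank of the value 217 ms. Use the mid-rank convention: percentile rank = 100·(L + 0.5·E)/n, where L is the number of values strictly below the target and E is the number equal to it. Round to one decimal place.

18.0

Sorted: 187, 194, 207, 213, 217, 222, 229, 239, 239, 258, 269, 270, 302, 323, 342, 358, 372, 413, 415, 418, 434, 462, 477, 498, 516.
Count below 217: L = 4; count equal: E = 1; n = 25.
Percentile rank = 100·(4 + 0.5·1)/25 = 100·4.5/25 = 18.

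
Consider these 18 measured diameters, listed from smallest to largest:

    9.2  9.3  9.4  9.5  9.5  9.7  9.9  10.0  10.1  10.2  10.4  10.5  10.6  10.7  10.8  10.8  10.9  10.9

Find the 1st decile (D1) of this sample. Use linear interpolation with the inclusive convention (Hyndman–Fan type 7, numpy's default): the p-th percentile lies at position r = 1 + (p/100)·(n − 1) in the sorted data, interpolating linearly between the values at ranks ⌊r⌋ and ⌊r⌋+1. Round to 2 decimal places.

9.37

n = 18.
r = 1 + (10/100)·(18 − 1) = 1 + 1.7 = 2.7.
Rank 2 is 9.3 and rank 3 is 9.4.
Interpolate: 9.3 + 0.7·(9.4 − 9.3) = 9.3 + 0.7·0.1 = 9.37.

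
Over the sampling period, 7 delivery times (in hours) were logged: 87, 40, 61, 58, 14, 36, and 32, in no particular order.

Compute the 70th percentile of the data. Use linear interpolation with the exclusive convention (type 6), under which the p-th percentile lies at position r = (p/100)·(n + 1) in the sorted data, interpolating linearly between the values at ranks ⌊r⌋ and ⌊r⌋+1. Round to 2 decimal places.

59.80

Sorted: 14, 32, 36, 40, 58, 61, 87.
n = 7.
r = (70/100)·(7 + 1) = 5.6.
Rank 5 is 58 and rank 6 is 61.
Interpolate: 58 + 0.6·(61 − 58) = 58 + 0.6·3 = 59.8.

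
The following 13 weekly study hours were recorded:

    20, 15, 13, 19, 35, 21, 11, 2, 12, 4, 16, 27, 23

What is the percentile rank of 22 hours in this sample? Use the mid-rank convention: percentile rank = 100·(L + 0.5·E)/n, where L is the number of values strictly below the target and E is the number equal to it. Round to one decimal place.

Sorted: 2, 4, 11, 12, 13, 15, 16, 19, 20, 21, 23, 27, 35.
Count below 22: L = 10; count equal: E = 0; n = 13.
Percentile rank = 100·(10 + 0.5·0)/13 = 100·10/13 = 76.92.

76.9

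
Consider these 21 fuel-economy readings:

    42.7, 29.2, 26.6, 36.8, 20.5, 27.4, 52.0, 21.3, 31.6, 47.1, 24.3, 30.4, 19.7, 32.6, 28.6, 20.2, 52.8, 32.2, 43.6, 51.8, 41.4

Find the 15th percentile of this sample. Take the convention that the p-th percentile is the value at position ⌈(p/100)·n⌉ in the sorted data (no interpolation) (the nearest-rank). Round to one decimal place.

21.3

Sorted: 19.7, 20.2, 20.5, 21.3, 24.3, 26.6, 27.4, 28.6, 29.2, 30.4, 31.6, 32.2, 32.6, 36.8, 41.4, 42.7, 43.6, 47.1, 51.8, 52.0, 52.8.
n = 21.
Position = ⌈15/100 · 21⌉ = ⌈3.15⌉ = 4.
The value at rank 4 is 21.3.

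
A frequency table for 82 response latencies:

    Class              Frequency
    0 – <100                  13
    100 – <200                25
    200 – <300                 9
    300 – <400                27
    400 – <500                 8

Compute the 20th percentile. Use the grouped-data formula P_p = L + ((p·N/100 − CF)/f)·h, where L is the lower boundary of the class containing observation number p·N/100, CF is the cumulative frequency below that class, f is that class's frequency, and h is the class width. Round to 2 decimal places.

N = 82; target position k = 20/100 · 82 = 16.4.
Cumulative frequencies: 13, 38, 47, 74, 82.
Observation 16.4 falls in the class 100 – <200.
L = 100, CF = 13, f = 25, h = 100.
P20 = 100 + ((16.4 − 13)/25)·100 = 100 + 13.6 = 113.6.

113.60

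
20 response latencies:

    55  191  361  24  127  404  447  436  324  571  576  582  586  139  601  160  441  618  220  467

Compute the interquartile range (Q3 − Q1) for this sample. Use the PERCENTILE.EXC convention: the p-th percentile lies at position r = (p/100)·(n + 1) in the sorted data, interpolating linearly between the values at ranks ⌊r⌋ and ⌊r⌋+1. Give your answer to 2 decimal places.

Sorted: 24, 55, 127, 139, 160, 191, 220, 324, 361, 404, 436, 441, 447, 467, 571, 576, 582, 586, 601, 618.
n = 20.
P25: r = 5.25; ranks 5–6 are 160, 191; interpolating gives 167.75.
P75: r = 15.75; ranks 15–16 are 571, 576; interpolating gives 574.75.
Difference: 574.75 − 167.75 = 407.

407.00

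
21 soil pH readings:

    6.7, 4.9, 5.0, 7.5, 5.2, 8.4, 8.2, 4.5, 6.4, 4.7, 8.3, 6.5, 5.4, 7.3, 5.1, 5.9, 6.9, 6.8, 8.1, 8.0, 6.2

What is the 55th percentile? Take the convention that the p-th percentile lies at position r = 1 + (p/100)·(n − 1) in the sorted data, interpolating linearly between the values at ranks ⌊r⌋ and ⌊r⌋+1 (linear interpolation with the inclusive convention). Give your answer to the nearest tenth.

6.7

Sorted: 4.5, 4.7, 4.9, 5.0, 5.1, 5.2, 5.4, 5.9, 6.2, 6.4, 6.5, 6.7, 6.8, 6.9, 7.3, 7.5, 8.0, 8.1, 8.2, 8.3, 8.4.
n = 21.
r = 1 + (55/100)·(21 − 1) = 1 + 11 = 12.
r is an integer, so P55 is the value at rank 12: 6.7.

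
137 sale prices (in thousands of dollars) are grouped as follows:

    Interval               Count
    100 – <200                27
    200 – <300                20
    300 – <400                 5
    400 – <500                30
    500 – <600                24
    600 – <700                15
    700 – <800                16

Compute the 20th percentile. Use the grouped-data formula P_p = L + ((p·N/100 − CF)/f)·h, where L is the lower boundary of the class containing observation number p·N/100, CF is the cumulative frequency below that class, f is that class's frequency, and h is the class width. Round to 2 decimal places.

202.00

N = 137; target position k = 20/100 · 137 = 27.4.
Cumulative frequencies: 27, 47, 52, 82, 106, 121, 137.
Observation 27.4 falls in the class 200 – <300.
L = 200, CF = 27, f = 20, h = 100.
P20 = 200 + ((27.4 − 27)/20)·100 = 200 + 2 = 202.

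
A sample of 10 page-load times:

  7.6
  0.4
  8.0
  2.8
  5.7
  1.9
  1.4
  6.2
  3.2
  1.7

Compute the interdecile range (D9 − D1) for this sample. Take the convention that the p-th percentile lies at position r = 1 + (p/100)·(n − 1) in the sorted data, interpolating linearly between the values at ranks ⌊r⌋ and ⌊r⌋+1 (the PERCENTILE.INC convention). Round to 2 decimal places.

6.34

Sorted: 0.4, 1.4, 1.7, 1.9, 2.8, 3.2, 5.7, 6.2, 7.6, 8.0.
n = 10.
P10: r = 1.9; ranks 1–2 are 0.4, 1.4; interpolating gives 1.3.
P90: r = 9.1; ranks 9–10 are 7.6, 8.0; interpolating gives 7.64.
Difference: 7.64 − 1.3 = 6.34.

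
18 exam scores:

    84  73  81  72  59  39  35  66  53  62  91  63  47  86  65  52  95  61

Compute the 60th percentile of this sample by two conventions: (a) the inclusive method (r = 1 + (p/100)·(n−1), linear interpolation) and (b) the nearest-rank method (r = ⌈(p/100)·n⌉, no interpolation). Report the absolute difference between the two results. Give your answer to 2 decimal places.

Sorted: 35, 39, 47, 52, 53, 59, 61, 62, 63, 65, 66, 72, 73, 81, 84, 86, 91, 95.
n = 18.
(a) r = 11.2; between ranks 11 (66) and 12 (72): 67.2.
(b) the nearest-rank method: rank 11 → 66.
|67.2 − 66| = 1.2.

1.20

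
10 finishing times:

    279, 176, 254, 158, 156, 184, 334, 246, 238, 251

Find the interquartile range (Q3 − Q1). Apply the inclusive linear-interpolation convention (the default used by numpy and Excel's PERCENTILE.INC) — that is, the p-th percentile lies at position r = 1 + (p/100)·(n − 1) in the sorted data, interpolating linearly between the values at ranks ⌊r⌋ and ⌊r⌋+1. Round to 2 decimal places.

Sorted: 156, 158, 176, 184, 238, 246, 251, 254, 279, 334.
n = 10.
P25: r = 3.25; ranks 3–4 are 176, 184; interpolating gives 178.
P75: r = 7.75; ranks 7–8 are 251, 254; interpolating gives 253.25.
Difference: 253.25 − 178 = 75.25.

75.25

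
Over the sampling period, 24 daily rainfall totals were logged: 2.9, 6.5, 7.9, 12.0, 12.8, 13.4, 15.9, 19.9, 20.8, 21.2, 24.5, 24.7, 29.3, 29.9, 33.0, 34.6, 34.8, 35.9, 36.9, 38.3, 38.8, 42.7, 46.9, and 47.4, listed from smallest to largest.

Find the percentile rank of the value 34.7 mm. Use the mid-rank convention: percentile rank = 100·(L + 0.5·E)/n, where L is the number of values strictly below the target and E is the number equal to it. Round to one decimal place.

Count below 34.7: L = 16; count equal: E = 0; n = 24.
Percentile rank = 100·(16 + 0.5·0)/24 = 100·16/24 = 66.67.

66.7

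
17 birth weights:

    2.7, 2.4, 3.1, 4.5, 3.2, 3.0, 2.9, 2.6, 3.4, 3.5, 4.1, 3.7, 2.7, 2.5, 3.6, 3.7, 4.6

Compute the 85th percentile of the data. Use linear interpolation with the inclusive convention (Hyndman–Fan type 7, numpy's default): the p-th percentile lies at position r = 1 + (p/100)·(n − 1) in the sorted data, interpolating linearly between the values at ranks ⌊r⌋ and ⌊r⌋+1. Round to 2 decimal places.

3.94

Sorted: 2.4, 2.5, 2.6, 2.7, 2.7, 2.9, 3.0, 3.1, 3.2, 3.4, 3.5, 3.6, 3.7, 3.7, 4.1, 4.5, 4.6.
n = 17.
r = 1 + (85/100)·(17 − 1) = 1 + 13.6 = 14.6.
Rank 14 is 3.7 and rank 15 is 4.1.
Interpolate: 3.7 + 0.6·(4.1 − 3.7) = 3.7 + 0.6·0.4 = 3.94.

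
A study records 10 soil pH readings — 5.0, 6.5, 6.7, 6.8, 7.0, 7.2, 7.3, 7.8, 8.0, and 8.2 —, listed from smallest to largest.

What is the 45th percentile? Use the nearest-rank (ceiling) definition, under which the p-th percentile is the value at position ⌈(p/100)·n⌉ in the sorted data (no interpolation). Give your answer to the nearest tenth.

7.0

n = 10.
Position = ⌈45/100 · 10⌉ = ⌈4.5⌉ = 5.
The value at rank 5 is 7.0.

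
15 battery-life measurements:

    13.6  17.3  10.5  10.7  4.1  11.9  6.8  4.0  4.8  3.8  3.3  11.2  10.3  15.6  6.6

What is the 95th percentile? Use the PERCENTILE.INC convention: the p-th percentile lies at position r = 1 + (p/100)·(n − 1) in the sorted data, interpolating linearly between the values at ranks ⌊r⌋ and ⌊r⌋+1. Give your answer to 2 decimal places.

16.11

Sorted: 3.3, 3.8, 4.0, 4.1, 4.8, 6.6, 6.8, 10.3, 10.5, 10.7, 11.2, 11.9, 13.6, 15.6, 17.3.
n = 15.
r = 1 + (95/100)·(15 − 1) = 1 + 13.3 = 14.3.
Rank 14 is 15.6 and rank 15 is 17.3.
Interpolate: 15.6 + 0.3·(17.3 − 15.6) = 15.6 + 0.3·1.7 = 16.11.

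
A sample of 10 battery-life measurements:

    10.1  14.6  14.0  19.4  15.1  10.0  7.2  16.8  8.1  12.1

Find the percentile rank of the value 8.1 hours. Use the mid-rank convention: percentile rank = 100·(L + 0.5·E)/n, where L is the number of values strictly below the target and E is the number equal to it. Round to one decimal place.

15.0

Sorted: 7.2, 8.1, 10.0, 10.1, 12.1, 14.0, 14.6, 15.1, 16.8, 19.4.
Count below 8.1: L = 1; count equal: E = 1; n = 10.
Percentile rank = 100·(1 + 0.5·1)/10 = 100·1.5/10 = 15.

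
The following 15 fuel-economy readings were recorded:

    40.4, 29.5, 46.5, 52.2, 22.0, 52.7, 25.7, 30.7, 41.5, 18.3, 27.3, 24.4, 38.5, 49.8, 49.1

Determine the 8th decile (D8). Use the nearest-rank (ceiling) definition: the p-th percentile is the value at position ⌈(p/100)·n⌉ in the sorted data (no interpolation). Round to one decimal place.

49.1

Sorted: 18.3, 22.0, 24.4, 25.7, 27.3, 29.5, 30.7, 38.5, 40.4, 41.5, 46.5, 49.1, 49.8, 52.2, 52.7.
n = 15.
Position = ⌈80/100 · 15⌉ = ⌈12⌉ = 12.
The value at rank 12 is 49.1.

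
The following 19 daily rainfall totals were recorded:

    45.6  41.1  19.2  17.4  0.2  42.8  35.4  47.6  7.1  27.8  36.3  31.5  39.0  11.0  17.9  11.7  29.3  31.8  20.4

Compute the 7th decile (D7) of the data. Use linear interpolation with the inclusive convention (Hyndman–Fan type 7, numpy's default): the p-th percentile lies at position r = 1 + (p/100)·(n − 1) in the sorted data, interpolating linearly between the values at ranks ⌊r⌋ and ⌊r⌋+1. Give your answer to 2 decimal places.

35.94

Sorted: 0.2, 7.1, 11.0, 11.7, 17.4, 17.9, 19.2, 20.4, 27.8, 29.3, 31.5, 31.8, 35.4, 36.3, 39.0, 41.1, 42.8, 45.6, 47.6.
n = 19.
r = 1 + (70/100)·(19 − 1) = 1 + 12.6 = 13.6.
Rank 13 is 35.4 and rank 14 is 36.3.
Interpolate: 35.4 + 0.6·(36.3 − 35.4) = 35.4 + 0.6·0.9 = 35.94.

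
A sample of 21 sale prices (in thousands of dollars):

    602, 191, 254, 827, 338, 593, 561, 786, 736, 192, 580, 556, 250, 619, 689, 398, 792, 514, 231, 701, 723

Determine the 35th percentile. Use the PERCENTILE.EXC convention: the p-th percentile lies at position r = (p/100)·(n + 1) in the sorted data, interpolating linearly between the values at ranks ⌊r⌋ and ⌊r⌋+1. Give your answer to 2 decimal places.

Sorted: 191, 192, 231, 250, 254, 338, 398, 514, 556, 561, 580, 593, 602, 619, 689, 701, 723, 736, 786, 792, 827.
n = 21.
r = (35/100)·(21 + 1) = 7.7.
Rank 7 is 398 and rank 8 is 514.
Interpolate: 398 + 0.7·(514 − 398) = 398 + 0.7·116 = 479.2.

479.20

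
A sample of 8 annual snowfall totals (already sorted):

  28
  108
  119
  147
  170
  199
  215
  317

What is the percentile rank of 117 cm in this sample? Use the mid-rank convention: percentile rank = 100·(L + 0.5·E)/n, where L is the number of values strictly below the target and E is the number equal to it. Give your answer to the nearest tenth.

25.0

Count below 117: L = 2; count equal: E = 0; n = 8.
Percentile rank = 100·(2 + 0.5·0)/8 = 100·2/8 = 25.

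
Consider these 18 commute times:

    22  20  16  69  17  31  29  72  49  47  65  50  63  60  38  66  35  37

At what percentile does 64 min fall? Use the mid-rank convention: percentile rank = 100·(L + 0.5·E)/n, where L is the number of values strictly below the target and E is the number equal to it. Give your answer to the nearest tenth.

77.8

Sorted: 16, 17, 20, 22, 29, 31, 35, 37, 38, 47, 49, 50, 60, 63, 65, 66, 69, 72.
Count below 64: L = 14; count equal: E = 0; n = 18.
Percentile rank = 100·(14 + 0.5·0)/18 = 100·14/18 = 77.78.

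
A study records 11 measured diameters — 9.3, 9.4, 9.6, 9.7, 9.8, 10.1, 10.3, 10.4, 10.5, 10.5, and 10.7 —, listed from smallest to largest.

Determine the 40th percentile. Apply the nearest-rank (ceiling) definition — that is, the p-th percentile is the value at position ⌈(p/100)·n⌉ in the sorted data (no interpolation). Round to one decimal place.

9.8

n = 11.
Position = ⌈40/100 · 11⌉ = ⌈4.4⌉ = 5.
The value at rank 5 is 9.8.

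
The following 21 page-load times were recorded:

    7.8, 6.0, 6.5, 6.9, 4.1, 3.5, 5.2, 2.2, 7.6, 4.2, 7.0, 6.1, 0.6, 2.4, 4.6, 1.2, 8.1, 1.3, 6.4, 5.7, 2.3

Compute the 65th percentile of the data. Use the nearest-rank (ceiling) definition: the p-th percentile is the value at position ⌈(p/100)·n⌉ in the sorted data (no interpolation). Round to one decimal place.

Sorted: 0.6, 1.2, 1.3, 2.2, 2.3, 2.4, 3.5, 4.1, 4.2, 4.6, 5.2, 5.7, 6.0, 6.1, 6.4, 6.5, 6.9, 7.0, 7.6, 7.8, 8.1.
n = 21.
Position = ⌈65/100 · 21⌉ = ⌈13.65⌉ = 14.
The value at rank 14 is 6.1.

6.1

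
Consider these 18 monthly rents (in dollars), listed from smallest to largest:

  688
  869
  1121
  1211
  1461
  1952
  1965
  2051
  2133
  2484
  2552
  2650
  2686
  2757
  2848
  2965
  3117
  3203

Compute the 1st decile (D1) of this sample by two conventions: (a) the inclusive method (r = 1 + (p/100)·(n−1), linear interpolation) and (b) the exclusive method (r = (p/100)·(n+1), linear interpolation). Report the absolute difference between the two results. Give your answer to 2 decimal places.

194.50

n = 18.
(a) r = 2.7; between ranks 2 (869) and 3 (1121): 1045.4.
(b) r = 1.9; between ranks 1 (688) and 2 (869): 850.9.
|1045.4 − 850.9| = 194.5.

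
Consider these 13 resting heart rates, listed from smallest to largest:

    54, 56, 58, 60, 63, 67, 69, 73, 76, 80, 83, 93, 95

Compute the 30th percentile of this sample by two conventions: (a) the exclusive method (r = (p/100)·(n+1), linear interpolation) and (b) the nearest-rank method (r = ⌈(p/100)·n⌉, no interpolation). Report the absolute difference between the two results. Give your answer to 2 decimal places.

0.60

n = 13.
(a) r = 4.2; between ranks 4 (60) and 5 (63): 60.6.
(b) the nearest-rank method: rank 4 → 60.
|60.6 − 60| = 0.6.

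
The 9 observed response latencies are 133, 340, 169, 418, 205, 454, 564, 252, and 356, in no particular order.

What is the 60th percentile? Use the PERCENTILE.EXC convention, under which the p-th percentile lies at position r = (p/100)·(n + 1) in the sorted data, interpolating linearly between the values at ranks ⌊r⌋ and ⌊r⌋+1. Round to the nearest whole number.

Sorted: 133, 169, 205, 252, 340, 356, 418, 454, 564.
n = 9.
r = (60/100)·(9 + 1) = 6.
r is an integer, so P60 is the value at rank 6: 356.

356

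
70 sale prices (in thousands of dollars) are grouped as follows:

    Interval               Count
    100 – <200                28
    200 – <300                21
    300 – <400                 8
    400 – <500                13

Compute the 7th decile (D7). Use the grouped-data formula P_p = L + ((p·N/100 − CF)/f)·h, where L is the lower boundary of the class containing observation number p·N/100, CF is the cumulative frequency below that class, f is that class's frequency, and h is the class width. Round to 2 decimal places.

300.00

N = 70; target position k = 70/100 · 70 = 49.
Cumulative frequencies: 28, 49, 57, 70.
Observation 49 falls in the class 200 – <300.
L = 200, CF = 28, f = 21, h = 100.
P70 = 200 + ((49 − 28)/21)·100 = 200 + 100 = 300.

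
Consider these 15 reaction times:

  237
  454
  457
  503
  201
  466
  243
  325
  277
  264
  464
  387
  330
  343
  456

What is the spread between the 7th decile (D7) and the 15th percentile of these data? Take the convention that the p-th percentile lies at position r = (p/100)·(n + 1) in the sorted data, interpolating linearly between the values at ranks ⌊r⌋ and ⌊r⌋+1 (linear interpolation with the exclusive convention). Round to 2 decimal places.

Sorted: 201, 237, 243, 264, 277, 325, 330, 343, 387, 454, 456, 457, 464, 466, 503.
n = 15.
P15: r = 2.4; ranks 2–3 are 237, 243; interpolating gives 239.4.
P70: r = 11.2; ranks 11–12 are 456, 457; interpolating gives 456.2.
Difference: 456.2 − 239.4 = 216.8.

216.80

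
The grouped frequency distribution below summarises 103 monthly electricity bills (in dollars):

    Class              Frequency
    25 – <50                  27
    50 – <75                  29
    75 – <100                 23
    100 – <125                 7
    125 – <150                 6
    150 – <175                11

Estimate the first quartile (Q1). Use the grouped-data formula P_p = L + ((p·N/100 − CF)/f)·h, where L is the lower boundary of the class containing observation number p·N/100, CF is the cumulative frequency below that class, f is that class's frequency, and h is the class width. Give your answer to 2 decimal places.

48.84

N = 103; target position k = 25/100 · 103 = 25.75.
Cumulative frequencies: 27, 56, 79, 86, 92, 103.
Observation 25.75 falls in the class 25 – <50.
L = 25, CF = 0, f = 27, h = 25.
P25 = 25 + ((25.75 − 0)/27)·25 = 25 + 23.8426 = 48.8426.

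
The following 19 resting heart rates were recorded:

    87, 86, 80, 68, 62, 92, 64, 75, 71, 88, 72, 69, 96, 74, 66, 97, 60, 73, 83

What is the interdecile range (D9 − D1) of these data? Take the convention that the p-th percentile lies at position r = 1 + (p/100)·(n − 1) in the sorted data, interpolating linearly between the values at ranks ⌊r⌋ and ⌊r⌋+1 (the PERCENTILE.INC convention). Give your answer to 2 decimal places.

Sorted: 60, 62, 64, 66, 68, 69, 71, 72, 73, 74, 75, 80, 83, 86, 87, 88, 92, 96, 97.
n = 19.
P10: r = 2.8; ranks 2–3 are 62, 64; interpolating gives 63.6.
P90: r = 17.2; ranks 17–18 are 92, 96; interpolating gives 92.8.
Difference: 92.8 − 63.6 = 29.2.

29.20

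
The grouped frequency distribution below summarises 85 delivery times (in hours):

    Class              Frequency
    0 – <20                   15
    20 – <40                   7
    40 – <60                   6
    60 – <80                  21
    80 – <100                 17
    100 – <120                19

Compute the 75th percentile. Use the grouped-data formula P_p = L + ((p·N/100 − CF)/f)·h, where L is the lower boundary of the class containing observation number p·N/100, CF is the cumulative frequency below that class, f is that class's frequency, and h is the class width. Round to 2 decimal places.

N = 85; target position k = 75/100 · 85 = 63.75.
Cumulative frequencies: 15, 22, 28, 49, 66, 85.
Observation 63.75 falls in the class 80 – <100.
L = 80, CF = 49, f = 17, h = 20.
P75 = 80 + ((63.75 − 49)/17)·20 = 80 + 17.3529 = 97.3529.

97.35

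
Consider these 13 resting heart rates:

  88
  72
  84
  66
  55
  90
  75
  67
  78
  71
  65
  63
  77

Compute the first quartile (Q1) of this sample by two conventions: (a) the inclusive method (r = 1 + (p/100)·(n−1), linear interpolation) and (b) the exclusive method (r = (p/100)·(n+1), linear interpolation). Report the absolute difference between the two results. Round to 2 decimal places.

0.50

Sorted: 55, 63, 65, 66, 67, 71, 72, 75, 77, 78, 84, 88, 90.
n = 13.
(a) r = 4 → value at rank 4 = 66.
(b) r = 3.5; between ranks 3 (65) and 4 (66): 65.5.
|66 − 65.5| = 0.5.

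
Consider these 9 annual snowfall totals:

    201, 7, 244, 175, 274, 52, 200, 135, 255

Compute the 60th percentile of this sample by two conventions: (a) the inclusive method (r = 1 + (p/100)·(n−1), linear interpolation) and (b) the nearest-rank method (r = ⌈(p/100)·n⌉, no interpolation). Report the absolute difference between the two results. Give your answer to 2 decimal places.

0.20

Sorted: 7, 52, 135, 175, 200, 201, 244, 255, 274.
n = 9.
(a) r = 5.8; between ranks 5 (200) and 6 (201): 200.8.
(b) the nearest-rank method: rank 6 → 201.
|200.8 − 201| = 0.2.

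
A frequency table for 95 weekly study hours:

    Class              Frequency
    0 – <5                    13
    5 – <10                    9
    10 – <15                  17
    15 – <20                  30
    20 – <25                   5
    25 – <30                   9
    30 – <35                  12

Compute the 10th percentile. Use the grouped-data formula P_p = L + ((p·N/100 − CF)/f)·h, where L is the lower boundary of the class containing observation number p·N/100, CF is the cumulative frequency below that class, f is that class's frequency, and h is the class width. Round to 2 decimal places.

N = 95; target position k = 10/100 · 95 = 9.5.
Cumulative frequencies: 13, 22, 39, 69, 74, 83, 95.
Observation 9.5 falls in the class 0 – <5.
L = 0, CF = 0, f = 13, h = 5.
P10 = 0 + ((9.5 − 0)/13)·5 = 0 + 3.65385 = 3.65385.

3.65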